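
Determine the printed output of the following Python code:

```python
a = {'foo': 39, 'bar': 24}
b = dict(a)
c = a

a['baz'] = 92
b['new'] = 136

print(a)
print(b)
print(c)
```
{'foo': 39, 'bar': 24, 'baz': 92}
{'foo': 39, 'bar': 24, 'new': 136}
{'foo': 39, 'bar': 24, 'baz': 92}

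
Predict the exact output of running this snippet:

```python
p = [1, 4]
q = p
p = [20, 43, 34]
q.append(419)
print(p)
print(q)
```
[20, 43, 34]
[1, 4, 419]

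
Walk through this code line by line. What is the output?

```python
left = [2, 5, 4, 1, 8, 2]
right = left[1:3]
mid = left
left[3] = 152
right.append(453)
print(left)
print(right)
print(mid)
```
[2, 5, 4, 152, 8, 2]
[5, 4, 453]
[2, 5, 4, 152, 8, 2]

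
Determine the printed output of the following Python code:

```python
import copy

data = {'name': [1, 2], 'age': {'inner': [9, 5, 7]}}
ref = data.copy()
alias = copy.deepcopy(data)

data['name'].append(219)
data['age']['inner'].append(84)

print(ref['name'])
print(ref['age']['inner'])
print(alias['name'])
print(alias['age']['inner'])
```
[1, 2, 219]
[9, 5, 7, 84]
[1, 2]
[9, 5, 7]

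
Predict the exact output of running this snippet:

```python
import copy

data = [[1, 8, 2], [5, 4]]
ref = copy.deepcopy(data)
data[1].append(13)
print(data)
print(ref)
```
[[1, 8, 2], [5, 4, 13]]
[[1, 8, 2], [5, 4]]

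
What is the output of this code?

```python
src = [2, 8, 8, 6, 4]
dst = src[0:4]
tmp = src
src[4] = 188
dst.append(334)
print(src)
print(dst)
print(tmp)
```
[2, 8, 8, 6, 188]
[2, 8, 8, 6, 334]
[2, 8, 8, 6, 188]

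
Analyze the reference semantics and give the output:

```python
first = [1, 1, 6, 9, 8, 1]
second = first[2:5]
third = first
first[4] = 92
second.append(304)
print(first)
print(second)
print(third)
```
[1, 1, 6, 9, 92, 1]
[6, 9, 8, 304]
[1, 1, 6, 9, 92, 1]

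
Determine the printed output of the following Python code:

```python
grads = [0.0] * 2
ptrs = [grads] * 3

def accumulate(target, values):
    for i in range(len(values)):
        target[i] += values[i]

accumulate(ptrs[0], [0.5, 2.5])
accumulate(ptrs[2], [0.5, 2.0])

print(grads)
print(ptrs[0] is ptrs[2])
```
[1.0, 4.5]
True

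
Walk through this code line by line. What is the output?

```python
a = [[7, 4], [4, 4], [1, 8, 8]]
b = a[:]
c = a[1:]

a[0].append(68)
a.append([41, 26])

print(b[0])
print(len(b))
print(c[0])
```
[7, 4, 68]
3
[4, 4]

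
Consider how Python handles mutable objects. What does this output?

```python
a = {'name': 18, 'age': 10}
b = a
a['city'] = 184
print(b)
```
{'name': 18, 'age': 10, 'city': 184}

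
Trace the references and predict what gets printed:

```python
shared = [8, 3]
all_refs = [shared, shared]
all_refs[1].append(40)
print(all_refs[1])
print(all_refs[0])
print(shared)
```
[8, 3, 40]
[8, 3, 40]
[8, 3, 40]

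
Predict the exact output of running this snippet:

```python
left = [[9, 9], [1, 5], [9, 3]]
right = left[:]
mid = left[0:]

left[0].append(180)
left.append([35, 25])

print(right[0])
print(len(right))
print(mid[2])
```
[9, 9, 180]
3
[9, 3]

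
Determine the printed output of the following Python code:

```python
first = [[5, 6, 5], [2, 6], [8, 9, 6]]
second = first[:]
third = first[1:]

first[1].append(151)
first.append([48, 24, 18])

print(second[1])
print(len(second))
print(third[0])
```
[2, 6, 151]
3
[2, 6, 151]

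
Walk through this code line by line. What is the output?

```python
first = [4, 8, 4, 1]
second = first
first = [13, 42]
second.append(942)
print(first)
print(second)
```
[13, 42]
[4, 8, 4, 1, 942]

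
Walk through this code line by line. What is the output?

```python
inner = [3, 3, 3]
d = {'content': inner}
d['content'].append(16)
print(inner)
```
[3, 3, 3, 16]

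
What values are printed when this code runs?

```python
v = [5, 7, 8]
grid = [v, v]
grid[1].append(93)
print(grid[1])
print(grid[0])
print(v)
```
[5, 7, 8, 93]
[5, 7, 8, 93]
[5, 7, 8, 93]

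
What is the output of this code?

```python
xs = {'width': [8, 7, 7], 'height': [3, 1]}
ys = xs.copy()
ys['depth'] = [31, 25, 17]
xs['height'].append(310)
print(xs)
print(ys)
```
{'width': [8, 7, 7], 'height': [3, 1, 310]}
{'width': [8, 7, 7], 'height': [3, 1, 310], 'depth': [31, 25, 17]}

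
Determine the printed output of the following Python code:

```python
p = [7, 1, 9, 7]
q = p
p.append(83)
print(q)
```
[7, 1, 9, 7, 83]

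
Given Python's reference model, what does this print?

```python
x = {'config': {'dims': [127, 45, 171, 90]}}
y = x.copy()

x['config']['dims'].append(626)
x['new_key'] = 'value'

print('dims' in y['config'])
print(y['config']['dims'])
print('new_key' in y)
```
True
[127, 45, 171, 90, 626]
False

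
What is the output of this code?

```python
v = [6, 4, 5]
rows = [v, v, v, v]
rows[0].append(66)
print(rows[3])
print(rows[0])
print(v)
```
[6, 4, 5, 66]
[6, 4, 5, 66]
[6, 4, 5, 66]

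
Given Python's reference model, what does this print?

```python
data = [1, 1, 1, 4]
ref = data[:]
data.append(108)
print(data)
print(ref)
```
[1, 1, 1, 4, 108]
[1, 1, 1, 4]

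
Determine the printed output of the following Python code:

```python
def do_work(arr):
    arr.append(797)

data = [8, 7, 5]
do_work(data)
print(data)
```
[8, 7, 5, 797]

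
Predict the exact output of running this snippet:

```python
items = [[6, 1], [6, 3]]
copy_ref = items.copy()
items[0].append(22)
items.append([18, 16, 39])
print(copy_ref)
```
[[6, 1, 22], [6, 3]]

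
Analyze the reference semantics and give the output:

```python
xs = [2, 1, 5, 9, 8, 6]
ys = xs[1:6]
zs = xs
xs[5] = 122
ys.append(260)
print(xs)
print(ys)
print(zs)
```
[2, 1, 5, 9, 8, 122]
[1, 5, 9, 8, 6, 260]
[2, 1, 5, 9, 8, 122]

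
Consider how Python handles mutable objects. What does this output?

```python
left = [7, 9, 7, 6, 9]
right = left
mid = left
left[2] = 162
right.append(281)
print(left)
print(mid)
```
[7, 9, 162, 6, 9, 281]
[7, 9, 162, 6, 9, 281]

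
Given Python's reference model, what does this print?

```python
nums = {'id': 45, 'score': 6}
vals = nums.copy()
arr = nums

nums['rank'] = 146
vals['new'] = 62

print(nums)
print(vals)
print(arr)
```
{'id': 45, 'score': 6, 'rank': 146}
{'id': 45, 'score': 6, 'new': 62}
{'id': 45, 'score': 6, 'rank': 146}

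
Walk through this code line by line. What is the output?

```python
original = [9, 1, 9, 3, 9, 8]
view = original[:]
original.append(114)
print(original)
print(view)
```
[9, 1, 9, 3, 9, 8, 114]
[9, 1, 9, 3, 9, 8]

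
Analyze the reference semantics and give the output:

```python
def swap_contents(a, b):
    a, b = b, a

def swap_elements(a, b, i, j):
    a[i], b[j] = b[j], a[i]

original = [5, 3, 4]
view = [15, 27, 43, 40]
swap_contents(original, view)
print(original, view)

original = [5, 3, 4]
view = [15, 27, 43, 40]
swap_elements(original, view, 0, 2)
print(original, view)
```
[5, 3, 4] [15, 27, 43, 40]
[43, 3, 4] [15, 27, 5, 40]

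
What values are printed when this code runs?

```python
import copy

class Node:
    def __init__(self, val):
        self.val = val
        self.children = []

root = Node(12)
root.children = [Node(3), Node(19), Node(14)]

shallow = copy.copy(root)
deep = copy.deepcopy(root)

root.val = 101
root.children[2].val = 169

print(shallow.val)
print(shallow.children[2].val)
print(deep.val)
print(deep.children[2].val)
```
12
169
12
14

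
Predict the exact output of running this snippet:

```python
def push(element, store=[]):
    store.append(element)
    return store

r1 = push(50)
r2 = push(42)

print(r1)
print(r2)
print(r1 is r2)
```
[50, 42]
[50, 42]
True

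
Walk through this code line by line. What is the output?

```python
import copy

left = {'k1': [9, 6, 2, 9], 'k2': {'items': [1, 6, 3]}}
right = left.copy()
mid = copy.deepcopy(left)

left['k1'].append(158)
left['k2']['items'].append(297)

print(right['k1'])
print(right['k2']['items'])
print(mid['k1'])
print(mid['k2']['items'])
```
[9, 6, 2, 9, 158]
[1, 6, 3, 297]
[9, 6, 2, 9]
[1, 6, 3]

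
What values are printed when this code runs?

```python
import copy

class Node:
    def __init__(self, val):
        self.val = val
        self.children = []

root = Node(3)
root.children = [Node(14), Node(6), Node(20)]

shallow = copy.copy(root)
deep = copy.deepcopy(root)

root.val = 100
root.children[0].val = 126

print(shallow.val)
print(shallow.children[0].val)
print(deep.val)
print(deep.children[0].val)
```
3
126
3
14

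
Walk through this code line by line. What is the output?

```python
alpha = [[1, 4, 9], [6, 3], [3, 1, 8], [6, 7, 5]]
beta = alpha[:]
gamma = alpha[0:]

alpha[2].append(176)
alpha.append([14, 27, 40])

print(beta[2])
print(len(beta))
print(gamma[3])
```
[3, 1, 8, 176]
4
[6, 7, 5]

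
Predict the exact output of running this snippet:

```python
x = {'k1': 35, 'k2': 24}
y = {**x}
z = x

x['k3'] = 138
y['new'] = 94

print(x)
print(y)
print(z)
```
{'k1': 35, 'k2': 24, 'k3': 138}
{'k1': 35, 'k2': 24, 'new': 94}
{'k1': 35, 'k2': 24, 'k3': 138}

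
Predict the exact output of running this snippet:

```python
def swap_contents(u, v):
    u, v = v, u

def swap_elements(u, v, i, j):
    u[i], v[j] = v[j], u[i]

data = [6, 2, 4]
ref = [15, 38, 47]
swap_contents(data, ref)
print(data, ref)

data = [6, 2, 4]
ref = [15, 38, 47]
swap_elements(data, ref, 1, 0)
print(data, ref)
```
[6, 2, 4] [15, 38, 47]
[6, 15, 4] [2, 38, 47]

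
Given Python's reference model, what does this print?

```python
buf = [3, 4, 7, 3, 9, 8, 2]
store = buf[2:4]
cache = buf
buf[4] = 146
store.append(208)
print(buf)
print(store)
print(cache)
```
[3, 4, 7, 3, 146, 8, 2]
[7, 3, 208]
[3, 4, 7, 3, 146, 8, 2]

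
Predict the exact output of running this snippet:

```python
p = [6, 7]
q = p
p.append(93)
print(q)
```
[6, 7, 93]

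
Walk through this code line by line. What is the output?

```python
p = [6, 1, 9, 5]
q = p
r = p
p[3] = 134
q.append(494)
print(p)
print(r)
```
[6, 1, 9, 134, 494]
[6, 1, 9, 134, 494]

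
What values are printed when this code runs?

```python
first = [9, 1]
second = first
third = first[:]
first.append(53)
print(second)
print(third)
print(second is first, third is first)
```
[9, 1, 53]
[9, 1]
True False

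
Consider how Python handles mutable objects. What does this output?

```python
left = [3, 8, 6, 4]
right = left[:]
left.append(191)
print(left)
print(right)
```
[3, 8, 6, 4, 191]
[3, 8, 6, 4]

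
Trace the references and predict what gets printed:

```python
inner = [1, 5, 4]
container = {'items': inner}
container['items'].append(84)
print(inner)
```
[1, 5, 4, 84]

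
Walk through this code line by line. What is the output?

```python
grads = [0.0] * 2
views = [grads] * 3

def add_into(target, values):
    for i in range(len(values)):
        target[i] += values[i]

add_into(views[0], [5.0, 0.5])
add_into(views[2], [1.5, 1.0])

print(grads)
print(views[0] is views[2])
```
[6.5, 1.5]
True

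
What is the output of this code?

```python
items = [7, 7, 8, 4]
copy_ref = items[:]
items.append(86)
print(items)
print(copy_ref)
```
[7, 7, 8, 4, 86]
[7, 7, 8, 4]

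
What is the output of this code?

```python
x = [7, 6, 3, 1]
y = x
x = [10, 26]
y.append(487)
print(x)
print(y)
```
[10, 26]
[7, 6, 3, 1, 487]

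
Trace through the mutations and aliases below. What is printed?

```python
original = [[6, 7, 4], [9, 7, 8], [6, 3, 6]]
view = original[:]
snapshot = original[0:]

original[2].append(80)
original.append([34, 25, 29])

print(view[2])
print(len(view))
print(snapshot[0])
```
[6, 3, 6, 80]
3
[6, 7, 4]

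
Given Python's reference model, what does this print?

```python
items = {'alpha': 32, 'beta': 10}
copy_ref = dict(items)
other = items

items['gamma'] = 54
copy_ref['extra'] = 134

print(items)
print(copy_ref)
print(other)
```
{'alpha': 32, 'beta': 10, 'gamma': 54}
{'alpha': 32, 'beta': 10, 'extra': 134}
{'alpha': 32, 'beta': 10, 'gamma': 54}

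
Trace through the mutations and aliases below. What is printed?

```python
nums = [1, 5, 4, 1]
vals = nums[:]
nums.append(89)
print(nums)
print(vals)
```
[1, 5, 4, 1, 89]
[1, 5, 4, 1]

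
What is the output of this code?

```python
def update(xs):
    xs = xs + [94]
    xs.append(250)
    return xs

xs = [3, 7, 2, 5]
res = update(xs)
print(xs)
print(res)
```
[3, 7, 2, 5]
[3, 7, 2, 5, 94, 250]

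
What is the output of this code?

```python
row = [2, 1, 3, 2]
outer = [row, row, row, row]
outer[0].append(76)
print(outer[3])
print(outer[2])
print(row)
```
[2, 1, 3, 2, 76]
[2, 1, 3, 2, 76]
[2, 1, 3, 2, 76]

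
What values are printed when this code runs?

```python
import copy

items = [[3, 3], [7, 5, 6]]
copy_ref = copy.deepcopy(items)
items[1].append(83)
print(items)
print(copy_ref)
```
[[3, 3], [7, 5, 6, 83]]
[[3, 3], [7, 5, 6]]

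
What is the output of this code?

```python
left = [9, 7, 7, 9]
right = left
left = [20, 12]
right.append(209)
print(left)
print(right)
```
[20, 12]
[9, 7, 7, 9, 209]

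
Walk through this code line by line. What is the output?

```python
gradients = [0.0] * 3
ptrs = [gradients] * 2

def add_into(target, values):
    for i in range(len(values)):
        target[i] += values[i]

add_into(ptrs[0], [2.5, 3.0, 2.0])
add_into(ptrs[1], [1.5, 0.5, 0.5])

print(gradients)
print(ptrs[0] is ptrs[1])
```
[4.0, 3.5, 2.5]
True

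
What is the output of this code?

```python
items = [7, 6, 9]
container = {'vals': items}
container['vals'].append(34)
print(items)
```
[7, 6, 9, 34]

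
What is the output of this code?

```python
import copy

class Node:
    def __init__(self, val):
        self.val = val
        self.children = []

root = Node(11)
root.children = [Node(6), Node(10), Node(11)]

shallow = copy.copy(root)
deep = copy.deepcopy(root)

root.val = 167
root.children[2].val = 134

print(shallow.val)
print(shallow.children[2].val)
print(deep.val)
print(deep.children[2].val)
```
11
134
11
11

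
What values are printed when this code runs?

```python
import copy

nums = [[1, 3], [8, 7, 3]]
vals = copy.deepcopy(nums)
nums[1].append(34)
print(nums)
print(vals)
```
[[1, 3], [8, 7, 3, 34]]
[[1, 3], [8, 7, 3]]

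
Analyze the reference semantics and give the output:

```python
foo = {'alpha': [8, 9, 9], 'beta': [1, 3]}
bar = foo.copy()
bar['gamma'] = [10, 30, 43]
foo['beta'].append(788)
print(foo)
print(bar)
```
{'alpha': [8, 9, 9], 'beta': [1, 3, 788]}
{'alpha': [8, 9, 9], 'beta': [1, 3, 788], 'gamma': [10, 30, 43]}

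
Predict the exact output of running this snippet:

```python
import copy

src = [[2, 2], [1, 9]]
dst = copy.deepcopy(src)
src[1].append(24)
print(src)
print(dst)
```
[[2, 2], [1, 9, 24]]
[[2, 2], [1, 9]]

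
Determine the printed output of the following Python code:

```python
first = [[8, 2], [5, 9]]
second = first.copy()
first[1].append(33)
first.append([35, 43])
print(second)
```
[[8, 2], [5, 9, 33]]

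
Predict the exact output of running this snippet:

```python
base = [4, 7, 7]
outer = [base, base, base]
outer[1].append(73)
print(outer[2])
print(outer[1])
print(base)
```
[4, 7, 7, 73]
[4, 7, 7, 73]
[4, 7, 7, 73]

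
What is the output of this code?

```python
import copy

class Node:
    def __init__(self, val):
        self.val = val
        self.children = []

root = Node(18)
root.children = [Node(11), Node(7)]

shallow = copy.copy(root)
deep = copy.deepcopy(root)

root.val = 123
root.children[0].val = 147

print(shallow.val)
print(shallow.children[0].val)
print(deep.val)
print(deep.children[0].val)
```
18
147
18
11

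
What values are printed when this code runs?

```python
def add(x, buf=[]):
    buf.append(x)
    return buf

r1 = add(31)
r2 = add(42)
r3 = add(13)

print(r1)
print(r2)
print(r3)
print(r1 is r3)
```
[31, 42, 13]
[31, 42, 13]
[31, 42, 13]
True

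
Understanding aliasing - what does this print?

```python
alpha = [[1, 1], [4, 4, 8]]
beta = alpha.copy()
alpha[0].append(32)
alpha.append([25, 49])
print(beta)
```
[[1, 1, 32], [4, 4, 8]]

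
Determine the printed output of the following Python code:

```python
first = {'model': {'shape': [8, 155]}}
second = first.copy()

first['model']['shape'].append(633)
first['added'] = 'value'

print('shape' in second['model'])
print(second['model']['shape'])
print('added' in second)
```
True
[8, 155, 633]
False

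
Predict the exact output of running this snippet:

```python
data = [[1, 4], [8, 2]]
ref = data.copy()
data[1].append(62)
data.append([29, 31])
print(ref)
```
[[1, 4], [8, 2, 62]]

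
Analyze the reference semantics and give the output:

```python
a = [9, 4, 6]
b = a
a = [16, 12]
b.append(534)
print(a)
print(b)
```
[16, 12]
[9, 4, 6, 534]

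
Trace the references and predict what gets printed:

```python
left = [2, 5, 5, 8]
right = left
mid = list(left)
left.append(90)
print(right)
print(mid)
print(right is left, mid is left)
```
[2, 5, 5, 8, 90]
[2, 5, 5, 8]
True False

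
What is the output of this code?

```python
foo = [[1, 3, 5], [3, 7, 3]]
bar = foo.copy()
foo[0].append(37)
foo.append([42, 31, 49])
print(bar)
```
[[1, 3, 5, 37], [3, 7, 3]]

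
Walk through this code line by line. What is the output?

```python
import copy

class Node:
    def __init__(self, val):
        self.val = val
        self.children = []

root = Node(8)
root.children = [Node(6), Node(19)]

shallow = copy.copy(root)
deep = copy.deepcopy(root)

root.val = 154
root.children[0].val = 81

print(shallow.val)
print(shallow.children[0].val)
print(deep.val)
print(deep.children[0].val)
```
8
81
8
6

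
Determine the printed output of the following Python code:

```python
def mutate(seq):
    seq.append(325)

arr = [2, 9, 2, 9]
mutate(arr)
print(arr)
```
[2, 9, 2, 9, 325]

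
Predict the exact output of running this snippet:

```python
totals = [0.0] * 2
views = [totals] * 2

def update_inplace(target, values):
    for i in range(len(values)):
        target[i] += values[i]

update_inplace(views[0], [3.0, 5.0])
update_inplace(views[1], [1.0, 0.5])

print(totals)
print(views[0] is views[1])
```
[4.0, 5.5]
True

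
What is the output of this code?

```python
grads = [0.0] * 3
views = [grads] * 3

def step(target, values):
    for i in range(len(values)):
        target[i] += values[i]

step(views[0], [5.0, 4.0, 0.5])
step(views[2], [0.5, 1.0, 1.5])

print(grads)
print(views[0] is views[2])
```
[5.5, 5.0, 2.0]
True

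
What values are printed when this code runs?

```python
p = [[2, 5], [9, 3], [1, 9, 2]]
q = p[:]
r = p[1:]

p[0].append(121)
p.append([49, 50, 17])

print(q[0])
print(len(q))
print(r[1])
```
[2, 5, 121]
3
[1, 9, 2]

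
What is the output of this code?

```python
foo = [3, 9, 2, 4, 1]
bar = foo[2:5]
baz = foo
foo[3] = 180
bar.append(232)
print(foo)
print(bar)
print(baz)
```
[3, 9, 2, 180, 1]
[2, 4, 1, 232]
[3, 9, 2, 180, 1]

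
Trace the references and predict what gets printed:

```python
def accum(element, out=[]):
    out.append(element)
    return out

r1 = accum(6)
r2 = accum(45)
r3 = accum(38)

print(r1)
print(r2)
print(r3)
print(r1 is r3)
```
[6, 45, 38]
[6, 45, 38]
[6, 45, 38]
True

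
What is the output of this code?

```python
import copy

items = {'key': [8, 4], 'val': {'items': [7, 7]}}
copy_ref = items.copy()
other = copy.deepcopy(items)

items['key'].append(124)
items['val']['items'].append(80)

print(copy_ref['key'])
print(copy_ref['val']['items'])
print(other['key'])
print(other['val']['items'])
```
[8, 4, 124]
[7, 7, 80]
[8, 4]
[7, 7]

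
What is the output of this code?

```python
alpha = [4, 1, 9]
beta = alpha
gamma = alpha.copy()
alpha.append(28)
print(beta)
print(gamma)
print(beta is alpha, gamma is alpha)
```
[4, 1, 9, 28]
[4, 1, 9]
True False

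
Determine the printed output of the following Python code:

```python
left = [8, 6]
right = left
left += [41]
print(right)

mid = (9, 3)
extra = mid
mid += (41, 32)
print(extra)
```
[8, 6, 41]
(9, 3)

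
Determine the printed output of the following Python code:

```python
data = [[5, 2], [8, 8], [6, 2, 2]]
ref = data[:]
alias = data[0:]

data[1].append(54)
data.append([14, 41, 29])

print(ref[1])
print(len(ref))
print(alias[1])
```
[8, 8, 54]
3
[8, 8, 54]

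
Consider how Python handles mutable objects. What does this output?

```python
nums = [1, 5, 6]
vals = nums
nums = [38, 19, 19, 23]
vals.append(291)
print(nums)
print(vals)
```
[38, 19, 19, 23]
[1, 5, 6, 291]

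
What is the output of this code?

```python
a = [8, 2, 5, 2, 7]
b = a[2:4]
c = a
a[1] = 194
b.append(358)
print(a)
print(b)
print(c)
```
[8, 194, 5, 2, 7]
[5, 2, 358]
[8, 194, 5, 2, 7]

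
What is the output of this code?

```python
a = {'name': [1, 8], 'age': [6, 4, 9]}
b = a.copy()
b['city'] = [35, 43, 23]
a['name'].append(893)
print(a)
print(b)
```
{'name': [1, 8, 893], 'age': [6, 4, 9]}
{'name': [1, 8, 893], 'age': [6, 4, 9], 'city': [35, 43, 23]}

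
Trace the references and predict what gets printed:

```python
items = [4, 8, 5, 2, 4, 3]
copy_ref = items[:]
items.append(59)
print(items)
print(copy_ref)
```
[4, 8, 5, 2, 4, 3, 59]
[4, 8, 5, 2, 4, 3]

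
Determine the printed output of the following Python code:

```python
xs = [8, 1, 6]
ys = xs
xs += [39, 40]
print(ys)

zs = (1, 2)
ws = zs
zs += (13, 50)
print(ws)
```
[8, 1, 6, 39, 40]
(1, 2)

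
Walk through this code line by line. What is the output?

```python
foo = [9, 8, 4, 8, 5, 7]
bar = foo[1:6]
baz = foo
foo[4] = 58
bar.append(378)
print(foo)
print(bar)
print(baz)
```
[9, 8, 4, 8, 58, 7]
[8, 4, 8, 5, 7, 378]
[9, 8, 4, 8, 58, 7]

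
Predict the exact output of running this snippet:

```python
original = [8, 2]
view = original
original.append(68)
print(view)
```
[8, 2, 68]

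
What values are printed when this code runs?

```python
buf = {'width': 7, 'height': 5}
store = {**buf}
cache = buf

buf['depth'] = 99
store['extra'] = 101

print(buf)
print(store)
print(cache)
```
{'width': 7, 'height': 5, 'depth': 99}
{'width': 7, 'height': 5, 'extra': 101}
{'width': 7, 'height': 5, 'depth': 99}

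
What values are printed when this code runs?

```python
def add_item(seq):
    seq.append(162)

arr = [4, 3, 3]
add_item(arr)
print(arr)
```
[4, 3, 3, 162]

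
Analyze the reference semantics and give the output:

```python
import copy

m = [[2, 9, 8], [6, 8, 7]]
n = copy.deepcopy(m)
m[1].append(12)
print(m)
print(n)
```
[[2, 9, 8], [6, 8, 7, 12]]
[[2, 9, 8], [6, 8, 7]]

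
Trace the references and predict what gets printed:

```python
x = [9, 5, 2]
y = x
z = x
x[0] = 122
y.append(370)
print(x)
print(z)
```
[122, 5, 2, 370]
[122, 5, 2, 370]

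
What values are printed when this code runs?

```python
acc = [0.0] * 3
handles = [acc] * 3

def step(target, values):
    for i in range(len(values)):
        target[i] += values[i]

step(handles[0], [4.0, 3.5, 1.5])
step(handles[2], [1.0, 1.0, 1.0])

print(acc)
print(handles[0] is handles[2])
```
[5.0, 4.5, 2.5]
True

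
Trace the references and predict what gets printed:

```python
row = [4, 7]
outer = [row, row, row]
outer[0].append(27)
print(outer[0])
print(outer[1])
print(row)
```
[4, 7, 27]
[4, 7, 27]
[4, 7, 27]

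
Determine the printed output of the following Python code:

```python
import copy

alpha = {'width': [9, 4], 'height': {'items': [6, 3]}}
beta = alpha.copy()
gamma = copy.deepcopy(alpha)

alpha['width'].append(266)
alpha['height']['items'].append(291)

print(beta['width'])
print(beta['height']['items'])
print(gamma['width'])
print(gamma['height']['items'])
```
[9, 4, 266]
[6, 3, 291]
[9, 4]
[6, 3]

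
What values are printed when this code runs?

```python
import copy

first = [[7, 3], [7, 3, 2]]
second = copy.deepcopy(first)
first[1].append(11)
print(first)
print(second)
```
[[7, 3], [7, 3, 2, 11]]
[[7, 3], [7, 3, 2]]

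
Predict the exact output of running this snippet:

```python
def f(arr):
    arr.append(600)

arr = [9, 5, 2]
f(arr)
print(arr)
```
[9, 5, 2, 600]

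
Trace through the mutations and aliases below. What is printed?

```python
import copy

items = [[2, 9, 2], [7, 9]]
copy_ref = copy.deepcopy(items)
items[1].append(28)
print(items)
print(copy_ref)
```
[[2, 9, 2], [7, 9, 28]]
[[2, 9, 2], [7, 9]]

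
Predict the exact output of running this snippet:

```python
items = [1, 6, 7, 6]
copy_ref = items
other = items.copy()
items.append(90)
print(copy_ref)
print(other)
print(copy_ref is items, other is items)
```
[1, 6, 7, 6, 90]
[1, 6, 7, 6]
True False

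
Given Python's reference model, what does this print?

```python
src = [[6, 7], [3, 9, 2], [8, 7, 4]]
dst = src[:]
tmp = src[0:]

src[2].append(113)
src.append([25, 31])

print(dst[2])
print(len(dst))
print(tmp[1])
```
[8, 7, 4, 113]
3
[3, 9, 2]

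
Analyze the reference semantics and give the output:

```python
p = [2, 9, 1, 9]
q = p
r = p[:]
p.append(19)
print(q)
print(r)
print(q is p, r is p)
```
[2, 9, 1, 9, 19]
[2, 9, 1, 9]
True False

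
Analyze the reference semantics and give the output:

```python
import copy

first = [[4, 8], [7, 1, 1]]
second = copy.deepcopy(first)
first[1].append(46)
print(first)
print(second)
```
[[4, 8], [7, 1, 1, 46]]
[[4, 8], [7, 1, 1]]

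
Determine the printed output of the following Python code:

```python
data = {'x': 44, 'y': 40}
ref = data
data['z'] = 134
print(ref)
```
{'x': 44, 'y': 40, 'z': 134}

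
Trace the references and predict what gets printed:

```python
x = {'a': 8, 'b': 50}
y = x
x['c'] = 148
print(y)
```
{'a': 8, 'b': 50, 'c': 148}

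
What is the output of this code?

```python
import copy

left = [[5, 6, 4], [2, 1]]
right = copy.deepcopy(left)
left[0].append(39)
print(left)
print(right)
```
[[5, 6, 4, 39], [2, 1]]
[[5, 6, 4], [2, 1]]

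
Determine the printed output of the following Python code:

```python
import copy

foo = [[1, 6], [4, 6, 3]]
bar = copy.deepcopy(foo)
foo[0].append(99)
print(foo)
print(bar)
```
[[1, 6, 99], [4, 6, 3]]
[[1, 6], [4, 6, 3]]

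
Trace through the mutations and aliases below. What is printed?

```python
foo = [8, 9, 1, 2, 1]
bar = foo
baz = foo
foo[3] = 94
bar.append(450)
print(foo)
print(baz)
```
[8, 9, 1, 94, 1, 450]
[8, 9, 1, 94, 1, 450]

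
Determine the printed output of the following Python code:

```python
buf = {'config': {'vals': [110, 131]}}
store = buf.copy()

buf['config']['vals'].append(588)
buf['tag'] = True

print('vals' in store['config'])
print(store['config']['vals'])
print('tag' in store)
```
True
[110, 131, 588]
False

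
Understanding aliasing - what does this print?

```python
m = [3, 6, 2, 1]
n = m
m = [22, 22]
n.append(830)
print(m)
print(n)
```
[22, 22]
[3, 6, 2, 1, 830]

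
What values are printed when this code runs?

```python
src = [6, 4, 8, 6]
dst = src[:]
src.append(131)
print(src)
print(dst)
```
[6, 4, 8, 6, 131]
[6, 4, 8, 6]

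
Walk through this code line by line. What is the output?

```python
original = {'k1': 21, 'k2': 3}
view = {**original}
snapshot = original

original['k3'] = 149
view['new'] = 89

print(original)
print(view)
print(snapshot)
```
{'k1': 21, 'k2': 3, 'k3': 149}
{'k1': 21, 'k2': 3, 'new': 89}
{'k1': 21, 'k2': 3, 'k3': 149}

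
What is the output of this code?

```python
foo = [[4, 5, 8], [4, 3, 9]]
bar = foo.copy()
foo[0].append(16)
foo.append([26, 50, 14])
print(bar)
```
[[4, 5, 8, 16], [4, 3, 9]]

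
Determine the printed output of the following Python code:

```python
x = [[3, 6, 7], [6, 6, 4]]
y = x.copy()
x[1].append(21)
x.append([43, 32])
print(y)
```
[[3, 6, 7], [6, 6, 4, 21]]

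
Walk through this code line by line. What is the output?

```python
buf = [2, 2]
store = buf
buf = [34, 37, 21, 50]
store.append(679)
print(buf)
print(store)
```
[34, 37, 21, 50]
[2, 2, 679]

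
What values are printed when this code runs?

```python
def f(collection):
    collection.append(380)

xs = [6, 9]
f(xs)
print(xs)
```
[6, 9, 380]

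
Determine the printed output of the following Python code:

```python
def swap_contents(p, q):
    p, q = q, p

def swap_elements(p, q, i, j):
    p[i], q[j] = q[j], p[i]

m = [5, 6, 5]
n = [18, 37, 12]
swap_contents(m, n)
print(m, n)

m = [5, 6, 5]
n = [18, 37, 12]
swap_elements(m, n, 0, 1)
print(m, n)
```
[5, 6, 5] [18, 37, 12]
[37, 6, 5] [18, 5, 12]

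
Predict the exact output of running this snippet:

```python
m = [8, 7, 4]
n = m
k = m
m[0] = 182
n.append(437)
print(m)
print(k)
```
[182, 7, 4, 437]
[182, 7, 4, 437]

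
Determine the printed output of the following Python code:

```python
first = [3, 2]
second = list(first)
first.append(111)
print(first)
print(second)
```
[3, 2, 111]
[3, 2]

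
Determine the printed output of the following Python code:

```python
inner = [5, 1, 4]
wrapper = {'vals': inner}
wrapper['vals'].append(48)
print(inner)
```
[5, 1, 4, 48]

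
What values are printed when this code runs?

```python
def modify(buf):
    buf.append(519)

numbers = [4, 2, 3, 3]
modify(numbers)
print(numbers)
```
[4, 2, 3, 3, 519]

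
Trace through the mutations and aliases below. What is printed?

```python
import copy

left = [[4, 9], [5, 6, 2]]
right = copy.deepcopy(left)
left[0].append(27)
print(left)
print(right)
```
[[4, 9, 27], [5, 6, 2]]
[[4, 9], [5, 6, 2]]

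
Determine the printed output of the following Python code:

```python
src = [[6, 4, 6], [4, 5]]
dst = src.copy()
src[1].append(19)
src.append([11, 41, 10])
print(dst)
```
[[6, 4, 6], [4, 5, 19]]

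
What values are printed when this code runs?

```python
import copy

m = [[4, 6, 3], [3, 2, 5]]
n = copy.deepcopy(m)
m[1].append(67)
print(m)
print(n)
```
[[4, 6, 3], [3, 2, 5, 67]]
[[4, 6, 3], [3, 2, 5]]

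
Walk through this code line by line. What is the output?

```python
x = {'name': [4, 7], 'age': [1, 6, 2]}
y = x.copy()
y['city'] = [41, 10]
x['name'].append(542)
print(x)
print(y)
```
{'name': [4, 7, 542], 'age': [1, 6, 2]}
{'name': [4, 7, 542], 'age': [1, 6, 2], 'city': [41, 10]}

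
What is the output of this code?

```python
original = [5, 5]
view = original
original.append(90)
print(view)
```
[5, 5, 90]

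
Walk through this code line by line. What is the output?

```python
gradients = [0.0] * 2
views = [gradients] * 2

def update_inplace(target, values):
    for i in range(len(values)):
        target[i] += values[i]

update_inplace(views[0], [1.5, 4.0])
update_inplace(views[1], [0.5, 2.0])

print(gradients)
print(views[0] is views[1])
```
[2.0, 6.0]
True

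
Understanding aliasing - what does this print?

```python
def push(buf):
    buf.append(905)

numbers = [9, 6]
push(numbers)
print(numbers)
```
[9, 6, 905]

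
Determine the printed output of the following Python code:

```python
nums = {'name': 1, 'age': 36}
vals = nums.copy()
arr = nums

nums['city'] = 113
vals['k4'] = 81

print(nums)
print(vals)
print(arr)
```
{'name': 1, 'age': 36, 'city': 113}
{'name': 1, 'age': 36, 'k4': 81}
{'name': 1, 'age': 36, 'city': 113}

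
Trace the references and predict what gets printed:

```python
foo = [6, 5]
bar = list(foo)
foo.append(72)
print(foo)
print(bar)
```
[6, 5, 72]
[6, 5]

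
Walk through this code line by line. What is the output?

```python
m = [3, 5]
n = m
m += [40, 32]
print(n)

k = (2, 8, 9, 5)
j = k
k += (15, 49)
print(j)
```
[3, 5, 40, 32]
(2, 8, 9, 5)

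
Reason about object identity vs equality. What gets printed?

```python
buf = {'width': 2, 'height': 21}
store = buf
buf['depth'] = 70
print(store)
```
{'width': 2, 'height': 21, 'depth': 70}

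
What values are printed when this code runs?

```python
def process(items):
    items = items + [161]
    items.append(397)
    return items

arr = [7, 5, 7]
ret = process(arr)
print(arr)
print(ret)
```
[7, 5, 7]
[7, 5, 7, 161, 397]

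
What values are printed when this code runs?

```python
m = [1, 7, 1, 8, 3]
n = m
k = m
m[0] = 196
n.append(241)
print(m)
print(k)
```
[196, 7, 1, 8, 3, 241]
[196, 7, 1, 8, 3, 241]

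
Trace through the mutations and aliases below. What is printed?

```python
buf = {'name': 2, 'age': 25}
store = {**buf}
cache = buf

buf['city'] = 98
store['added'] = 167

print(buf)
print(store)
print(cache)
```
{'name': 2, 'age': 25, 'city': 98}
{'name': 2, 'age': 25, 'added': 167}
{'name': 2, 'age': 25, 'city': 98}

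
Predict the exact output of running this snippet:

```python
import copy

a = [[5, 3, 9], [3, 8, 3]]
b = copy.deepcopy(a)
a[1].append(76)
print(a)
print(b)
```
[[5, 3, 9], [3, 8, 3, 76]]
[[5, 3, 9], [3, 8, 3]]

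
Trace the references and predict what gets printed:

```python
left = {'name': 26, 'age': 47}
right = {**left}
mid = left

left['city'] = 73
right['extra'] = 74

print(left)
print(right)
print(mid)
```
{'name': 26, 'age': 47, 'city': 73}
{'name': 26, 'age': 47, 'extra': 74}
{'name': 26, 'age': 47, 'city': 73}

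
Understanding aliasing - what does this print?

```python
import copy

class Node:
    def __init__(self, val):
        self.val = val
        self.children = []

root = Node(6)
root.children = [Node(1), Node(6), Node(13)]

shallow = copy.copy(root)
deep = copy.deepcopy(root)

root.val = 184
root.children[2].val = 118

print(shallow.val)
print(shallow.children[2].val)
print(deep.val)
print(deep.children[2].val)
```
6
118
6
13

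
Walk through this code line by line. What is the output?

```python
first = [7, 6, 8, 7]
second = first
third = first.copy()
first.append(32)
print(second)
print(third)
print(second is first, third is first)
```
[7, 6, 8, 7, 32]
[7, 6, 8, 7]
True False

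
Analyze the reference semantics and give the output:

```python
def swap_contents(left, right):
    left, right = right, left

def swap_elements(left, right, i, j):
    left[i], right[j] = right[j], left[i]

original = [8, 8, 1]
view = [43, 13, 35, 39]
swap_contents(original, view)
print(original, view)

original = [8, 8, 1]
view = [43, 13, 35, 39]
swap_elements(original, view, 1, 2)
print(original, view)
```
[8, 8, 1] [43, 13, 35, 39]
[8, 35, 1] [43, 13, 8, 39]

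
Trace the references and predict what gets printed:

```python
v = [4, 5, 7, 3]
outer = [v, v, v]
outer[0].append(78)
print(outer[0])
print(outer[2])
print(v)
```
[4, 5, 7, 3, 78]
[4, 5, 7, 3, 78]
[4, 5, 7, 3, 78]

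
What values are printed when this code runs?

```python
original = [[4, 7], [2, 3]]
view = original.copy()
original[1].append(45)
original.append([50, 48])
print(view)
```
[[4, 7], [2, 3, 45]]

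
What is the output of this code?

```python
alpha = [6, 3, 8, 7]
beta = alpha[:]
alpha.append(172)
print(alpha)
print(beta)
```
[6, 3, 8, 7, 172]
[6, 3, 8, 7]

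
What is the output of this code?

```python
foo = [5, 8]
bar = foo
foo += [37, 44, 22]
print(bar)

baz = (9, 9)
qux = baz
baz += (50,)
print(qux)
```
[5, 8, 37, 44, 22]
(9, 9)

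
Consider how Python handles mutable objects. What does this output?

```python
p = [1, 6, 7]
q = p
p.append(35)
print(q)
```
[1, 6, 7, 35]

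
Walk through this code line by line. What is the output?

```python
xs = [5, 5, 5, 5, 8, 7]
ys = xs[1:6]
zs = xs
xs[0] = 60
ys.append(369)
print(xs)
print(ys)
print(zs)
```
[60, 5, 5, 5, 8, 7]
[5, 5, 5, 8, 7, 369]
[60, 5, 5, 5, 8, 7]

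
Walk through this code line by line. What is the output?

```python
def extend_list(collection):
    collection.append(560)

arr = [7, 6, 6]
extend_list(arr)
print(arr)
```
[7, 6, 6, 560]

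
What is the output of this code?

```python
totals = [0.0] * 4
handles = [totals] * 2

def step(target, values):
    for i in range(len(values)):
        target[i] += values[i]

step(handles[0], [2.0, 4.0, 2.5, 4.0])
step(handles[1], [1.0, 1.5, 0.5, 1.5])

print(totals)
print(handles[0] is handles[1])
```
[3.0, 5.5, 3.0, 5.5]
True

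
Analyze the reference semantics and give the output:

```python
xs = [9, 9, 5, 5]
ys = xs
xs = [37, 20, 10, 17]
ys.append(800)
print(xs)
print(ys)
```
[37, 20, 10, 17]
[9, 9, 5, 5, 800]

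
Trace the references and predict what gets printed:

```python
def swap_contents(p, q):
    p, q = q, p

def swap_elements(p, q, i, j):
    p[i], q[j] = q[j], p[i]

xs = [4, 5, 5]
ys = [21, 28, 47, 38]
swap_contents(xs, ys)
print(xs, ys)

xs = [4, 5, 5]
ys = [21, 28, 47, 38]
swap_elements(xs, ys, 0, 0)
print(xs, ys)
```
[4, 5, 5] [21, 28, 47, 38]
[21, 5, 5] [4, 28, 47, 38]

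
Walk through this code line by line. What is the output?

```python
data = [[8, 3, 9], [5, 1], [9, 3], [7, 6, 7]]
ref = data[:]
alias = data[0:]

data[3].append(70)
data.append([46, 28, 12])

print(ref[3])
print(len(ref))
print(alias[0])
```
[7, 6, 7, 70]
4
[8, 3, 9]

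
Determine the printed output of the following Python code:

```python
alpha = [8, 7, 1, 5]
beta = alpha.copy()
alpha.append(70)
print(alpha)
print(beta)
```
[8, 7, 1, 5, 70]
[8, 7, 1, 5]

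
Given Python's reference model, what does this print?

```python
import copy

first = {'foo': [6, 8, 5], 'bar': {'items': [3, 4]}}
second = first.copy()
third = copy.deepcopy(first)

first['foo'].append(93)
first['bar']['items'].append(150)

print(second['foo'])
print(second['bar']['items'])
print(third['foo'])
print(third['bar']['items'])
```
[6, 8, 5, 93]
[3, 4, 150]
[6, 8, 5]
[3, 4]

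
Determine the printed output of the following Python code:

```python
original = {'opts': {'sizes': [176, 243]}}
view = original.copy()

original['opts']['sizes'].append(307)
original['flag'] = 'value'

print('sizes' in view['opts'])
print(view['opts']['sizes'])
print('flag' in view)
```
True
[176, 243, 307]
False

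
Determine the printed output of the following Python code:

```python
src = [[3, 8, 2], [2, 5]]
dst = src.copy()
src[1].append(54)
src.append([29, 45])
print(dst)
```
[[3, 8, 2], [2, 5, 54]]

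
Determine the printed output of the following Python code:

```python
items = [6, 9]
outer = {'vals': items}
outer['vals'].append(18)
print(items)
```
[6, 9, 18]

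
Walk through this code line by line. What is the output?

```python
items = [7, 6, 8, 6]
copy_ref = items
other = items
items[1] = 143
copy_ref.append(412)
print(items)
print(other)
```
[7, 143, 8, 6, 412]
[7, 143, 8, 6, 412]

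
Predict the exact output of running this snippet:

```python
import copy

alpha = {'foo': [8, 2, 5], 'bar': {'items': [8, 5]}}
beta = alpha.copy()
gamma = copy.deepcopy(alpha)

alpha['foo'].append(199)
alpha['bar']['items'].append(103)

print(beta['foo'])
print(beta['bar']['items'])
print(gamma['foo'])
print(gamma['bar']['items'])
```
[8, 2, 5, 199]
[8, 5, 103]
[8, 2, 5]
[8, 5]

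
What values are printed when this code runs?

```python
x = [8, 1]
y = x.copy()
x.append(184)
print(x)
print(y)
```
[8, 1, 184]
[8, 1]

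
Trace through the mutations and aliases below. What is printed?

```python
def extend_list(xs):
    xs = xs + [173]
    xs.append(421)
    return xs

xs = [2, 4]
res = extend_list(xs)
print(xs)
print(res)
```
[2, 4]
[2, 4, 173, 421]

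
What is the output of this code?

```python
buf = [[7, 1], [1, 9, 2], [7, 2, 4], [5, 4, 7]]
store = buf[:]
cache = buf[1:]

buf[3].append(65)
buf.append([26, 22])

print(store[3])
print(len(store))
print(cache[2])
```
[5, 4, 7, 65]
4
[5, 4, 7, 65]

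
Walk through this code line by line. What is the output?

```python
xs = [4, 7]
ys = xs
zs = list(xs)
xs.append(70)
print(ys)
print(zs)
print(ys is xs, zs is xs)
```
[4, 7, 70]
[4, 7]
True False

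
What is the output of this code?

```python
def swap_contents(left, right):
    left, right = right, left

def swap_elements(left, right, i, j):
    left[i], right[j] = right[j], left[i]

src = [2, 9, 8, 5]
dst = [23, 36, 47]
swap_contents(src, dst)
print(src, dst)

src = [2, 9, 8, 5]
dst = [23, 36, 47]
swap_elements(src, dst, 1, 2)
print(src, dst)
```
[2, 9, 8, 5] [23, 36, 47]
[2, 47, 8, 5] [23, 36, 9]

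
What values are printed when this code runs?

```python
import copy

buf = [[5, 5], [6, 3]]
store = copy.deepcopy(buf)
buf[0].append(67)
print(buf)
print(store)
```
[[5, 5, 67], [6, 3]]
[[5, 5], [6, 3]]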